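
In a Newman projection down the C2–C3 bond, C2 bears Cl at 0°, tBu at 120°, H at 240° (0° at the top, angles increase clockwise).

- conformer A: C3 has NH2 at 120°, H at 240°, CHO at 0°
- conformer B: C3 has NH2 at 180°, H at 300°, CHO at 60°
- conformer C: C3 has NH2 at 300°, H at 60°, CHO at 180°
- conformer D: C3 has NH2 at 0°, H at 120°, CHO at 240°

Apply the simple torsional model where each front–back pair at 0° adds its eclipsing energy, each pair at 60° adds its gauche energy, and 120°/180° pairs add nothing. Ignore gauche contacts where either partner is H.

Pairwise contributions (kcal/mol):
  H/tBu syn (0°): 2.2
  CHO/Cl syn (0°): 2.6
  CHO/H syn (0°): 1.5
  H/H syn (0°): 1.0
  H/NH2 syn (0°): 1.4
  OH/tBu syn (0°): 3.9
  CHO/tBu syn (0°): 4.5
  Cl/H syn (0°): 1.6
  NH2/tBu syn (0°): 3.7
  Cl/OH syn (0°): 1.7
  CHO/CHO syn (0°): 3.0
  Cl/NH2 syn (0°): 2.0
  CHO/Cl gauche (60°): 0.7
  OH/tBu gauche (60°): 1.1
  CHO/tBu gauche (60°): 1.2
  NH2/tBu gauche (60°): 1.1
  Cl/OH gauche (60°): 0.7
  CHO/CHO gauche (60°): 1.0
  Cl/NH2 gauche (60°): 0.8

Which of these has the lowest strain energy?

C

A (eclipsed): Cl–CHO eclipsed, tBu–NH2 eclipsed, H–H eclipsed; 2.6 + 3.7 + 1.0 = 7.3 kcal/mol.
B (staggered): Cl–CHO gauche, tBu–NH2 gauche, tBu–CHO gauche; 0.7 + 1.1 + 1.2 = 3.0 kcal/mol.
C (staggered): Cl–NH2 gauche, tBu–CHO gauche; 0.8 + 1.2 = 2.0 kcal/mol.
D (eclipsed): Cl–NH2 eclipsed, tBu–H eclipsed, H–CHO eclipsed; 2.0 + 2.2 + 1.5 = 5.7 kcal/mol.
C has the lowest total (2.0 kcal/mol).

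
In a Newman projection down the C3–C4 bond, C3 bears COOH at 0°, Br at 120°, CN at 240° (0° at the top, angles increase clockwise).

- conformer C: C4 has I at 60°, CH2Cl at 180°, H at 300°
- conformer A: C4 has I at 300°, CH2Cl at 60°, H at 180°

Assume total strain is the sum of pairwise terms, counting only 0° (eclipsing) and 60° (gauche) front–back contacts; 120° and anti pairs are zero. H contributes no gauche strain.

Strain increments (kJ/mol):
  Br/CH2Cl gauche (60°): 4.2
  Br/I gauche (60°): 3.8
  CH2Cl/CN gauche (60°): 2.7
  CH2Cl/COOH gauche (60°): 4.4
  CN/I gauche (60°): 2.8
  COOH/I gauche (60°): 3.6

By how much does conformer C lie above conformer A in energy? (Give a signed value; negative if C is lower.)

C (staggered): COOH–I gauche, Br–I gauche, Br–CH2Cl gauche, CN–CH2Cl gauche; 3.6 + 3.8 + 4.2 + 2.7 = 14.3 kJ/mol.
A (staggered): COOH–I gauche, COOH–CH2Cl gauche, Br–CH2Cl gauche, CN–I gauche; 3.6 + 4.4 + 4.2 + 2.8 = 15.0 kJ/mol.
E(C) − E(A) = 14.3 − 15.0 = -0.7 kJ/mol.

-0.7 kJ/mol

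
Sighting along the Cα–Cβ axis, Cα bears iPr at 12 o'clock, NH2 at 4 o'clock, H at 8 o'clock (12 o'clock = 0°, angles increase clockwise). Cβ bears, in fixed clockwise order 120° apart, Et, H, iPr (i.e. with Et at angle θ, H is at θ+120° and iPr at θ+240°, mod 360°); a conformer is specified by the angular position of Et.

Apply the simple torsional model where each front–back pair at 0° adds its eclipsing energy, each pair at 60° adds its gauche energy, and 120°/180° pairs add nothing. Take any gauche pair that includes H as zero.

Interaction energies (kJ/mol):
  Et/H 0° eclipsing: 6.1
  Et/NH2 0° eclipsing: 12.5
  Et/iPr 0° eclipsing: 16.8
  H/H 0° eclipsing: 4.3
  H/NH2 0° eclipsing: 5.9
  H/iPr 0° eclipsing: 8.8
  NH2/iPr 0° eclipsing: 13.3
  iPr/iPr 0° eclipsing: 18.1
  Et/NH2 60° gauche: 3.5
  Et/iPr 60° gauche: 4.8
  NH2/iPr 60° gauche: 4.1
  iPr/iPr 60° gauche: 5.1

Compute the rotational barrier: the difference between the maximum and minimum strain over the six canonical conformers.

26.0 kJ/mol

Et at 0° (eclipsed): iPr–Et eclipsed, NH2–H eclipsed, H–iPr eclipsed; 16.8 + 5.9 + 8.8 = 31.5 kJ/mol.
Et at 60° (staggered): iPr–Et gauche, iPr–iPr gauche, NH2–Et gauche; 4.8 + 5.1 + 3.5 = 13.4 kJ/mol.
Et at 120° (eclipsed): iPr–iPr eclipsed, NH2–Et eclipsed, H–H eclipsed; 18.1 + 12.5 + 4.3 = 34.9 kJ/mol.
Et at 180° (staggered): iPr–iPr gauche, NH2–Et gauche, NH2–iPr gauche; 5.1 + 3.5 + 4.1 = 12.7 kJ/mol.
Et at 240° (eclipsed): iPr–H eclipsed, NH2–iPr eclipsed, H–Et eclipsed; 8.8 + 13.3 + 6.1 = 28.2 kJ/mol.
Et at 300° (staggered): iPr–Et gauche, NH2–iPr gauche; 4.8 + 4.1 = 8.9 kJ/mol.
Max at 120° (34.9 kJ/mol), min at 300° (8.9 kJ/mol); barrier = 26.0 kJ/mol.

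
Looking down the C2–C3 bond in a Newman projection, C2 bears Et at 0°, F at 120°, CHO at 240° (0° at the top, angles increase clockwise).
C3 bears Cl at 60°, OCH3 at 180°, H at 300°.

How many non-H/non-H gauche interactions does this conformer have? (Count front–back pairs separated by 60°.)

4

Non-H gauche pairs: Et(0°)/Cl(60°); F(120°)/Cl(60°); F(120°)/OCH3(180°); CHO(240°)/OCH3(180°) — 4 interactions.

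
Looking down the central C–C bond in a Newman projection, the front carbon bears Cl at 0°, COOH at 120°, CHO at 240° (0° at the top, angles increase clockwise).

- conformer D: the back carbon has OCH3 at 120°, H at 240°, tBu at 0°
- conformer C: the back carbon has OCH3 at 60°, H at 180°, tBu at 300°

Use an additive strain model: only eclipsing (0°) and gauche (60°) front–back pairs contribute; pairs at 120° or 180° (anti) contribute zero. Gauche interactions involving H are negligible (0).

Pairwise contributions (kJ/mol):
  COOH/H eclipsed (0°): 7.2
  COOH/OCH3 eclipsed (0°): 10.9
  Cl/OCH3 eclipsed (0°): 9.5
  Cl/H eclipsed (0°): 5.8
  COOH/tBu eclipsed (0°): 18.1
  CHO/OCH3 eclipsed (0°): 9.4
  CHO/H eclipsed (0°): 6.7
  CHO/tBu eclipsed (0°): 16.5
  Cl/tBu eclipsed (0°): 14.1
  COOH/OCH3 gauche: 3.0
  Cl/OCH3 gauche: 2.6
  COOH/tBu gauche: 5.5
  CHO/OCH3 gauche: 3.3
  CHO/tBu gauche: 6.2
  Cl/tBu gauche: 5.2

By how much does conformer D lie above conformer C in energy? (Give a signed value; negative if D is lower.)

D (eclipsed): Cl(0°)/tBu(0°) eclipsed 14.1; COOH(120°)/OCH3(120°) eclipsed 10.9; CHO(240°)/H(240°) eclipsed 6.7 → 31.7 kJ/mol.
C (staggered): Cl(0°)/OCH3(60°) gauche 2.6; Cl(0°)/tBu(300°) gauche 5.2; COOH(120°)/OCH3(60°) gauche 3.0; CHO(240°)/tBu(300°) gauche 6.2 → 17.0 kJ/mol.
E(D) − E(C) = 31.7 − 17.0 = +14.7 kJ/mol.

+14.7 kJ/mol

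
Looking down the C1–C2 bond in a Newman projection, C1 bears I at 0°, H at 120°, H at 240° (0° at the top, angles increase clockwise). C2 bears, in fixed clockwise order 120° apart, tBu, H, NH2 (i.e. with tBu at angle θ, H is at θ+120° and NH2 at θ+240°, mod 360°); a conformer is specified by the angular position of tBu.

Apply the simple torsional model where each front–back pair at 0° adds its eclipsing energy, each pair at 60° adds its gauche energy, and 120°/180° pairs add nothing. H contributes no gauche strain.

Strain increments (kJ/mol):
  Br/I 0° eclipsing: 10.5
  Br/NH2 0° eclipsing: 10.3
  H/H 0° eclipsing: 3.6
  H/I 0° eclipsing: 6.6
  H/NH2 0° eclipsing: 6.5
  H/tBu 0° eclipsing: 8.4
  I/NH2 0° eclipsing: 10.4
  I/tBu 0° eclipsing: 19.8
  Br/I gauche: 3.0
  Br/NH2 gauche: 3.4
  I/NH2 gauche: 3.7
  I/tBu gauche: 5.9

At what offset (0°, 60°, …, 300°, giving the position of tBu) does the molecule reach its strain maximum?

tBu at 0° (eclipsed): I–tBu eclipsed, H–H eclipsed, H–NH2 eclipsed; 19.8 + 3.6 + 6.5 = 29.9 kJ/mol.
tBu at 60° (staggered): I–tBu gauche, I–NH2 gauche; 5.9 + 3.7 = 9.6 kJ/mol.
tBu at 120° (eclipsed): I–NH2 eclipsed, H–tBu eclipsed, H–H eclipsed; 10.4 + 8.4 + 3.6 = 22.4 kJ/mol.
tBu at 180° (staggered): I–NH2 gauche; 3.7 = 3.7 kJ/mol.
tBu at 240° (eclipsed): I–H eclipsed, H–NH2 eclipsed, H–tBu eclipsed; 6.6 + 6.5 + 8.4 = 21.5 kJ/mol.
tBu at 300° (staggered): I–tBu gauche; 5.9 = 5.9 kJ/mol.
The maximum (29.9 kJ/mol) occurs with tBu at 0°.

0°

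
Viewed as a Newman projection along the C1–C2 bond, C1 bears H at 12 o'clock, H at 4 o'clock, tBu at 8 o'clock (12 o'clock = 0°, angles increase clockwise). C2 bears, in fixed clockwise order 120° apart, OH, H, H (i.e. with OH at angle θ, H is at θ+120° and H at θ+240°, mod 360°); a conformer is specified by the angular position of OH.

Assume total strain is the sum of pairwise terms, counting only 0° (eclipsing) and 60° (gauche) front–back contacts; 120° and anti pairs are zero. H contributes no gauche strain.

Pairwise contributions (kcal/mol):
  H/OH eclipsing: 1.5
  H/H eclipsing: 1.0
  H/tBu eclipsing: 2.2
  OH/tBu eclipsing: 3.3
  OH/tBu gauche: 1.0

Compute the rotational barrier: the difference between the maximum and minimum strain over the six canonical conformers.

OH at 0° is eclipsed. H at 0° is eclipsed with OH at 0° (1.5); H at 120° is eclipsed with H at 120° (1.0); tBu at 240° is eclipsed with H at 240° (2.2). Total 4.7 kcal/mol.
OH at 60° (staggered): no non-H gauche contacts → 0.0 kcal/mol.
OH at 120° is eclipsed. H at 0° is eclipsed with H at 0° (1.0); H at 120° is eclipsed with OH at 120° (1.5); tBu at 240° is eclipsed with H at 240° (2.2). Total 4.7 kcal/mol.
OH at 180° is staggered. tBu at 240° is gauche with OH at 180° (1.0). Total 1.0 kcal/mol.
OH at 240° is eclipsed. H at 0° is eclipsed with H at 0° (1.0); H at 120° is eclipsed with H at 120° (1.0); tBu at 240° is eclipsed with OH at 240° (3.3). Total 5.3 kcal/mol.
OH at 300° is staggered. tBu at 240° is gauche with OH at 300° (1.0). Total 1.0 kcal/mol.
Max at 240° (5.3 kcal/mol), min at 60° (0.0 kcal/mol); barrier = 5.3 kcal/mol.

5.3 kcal/mol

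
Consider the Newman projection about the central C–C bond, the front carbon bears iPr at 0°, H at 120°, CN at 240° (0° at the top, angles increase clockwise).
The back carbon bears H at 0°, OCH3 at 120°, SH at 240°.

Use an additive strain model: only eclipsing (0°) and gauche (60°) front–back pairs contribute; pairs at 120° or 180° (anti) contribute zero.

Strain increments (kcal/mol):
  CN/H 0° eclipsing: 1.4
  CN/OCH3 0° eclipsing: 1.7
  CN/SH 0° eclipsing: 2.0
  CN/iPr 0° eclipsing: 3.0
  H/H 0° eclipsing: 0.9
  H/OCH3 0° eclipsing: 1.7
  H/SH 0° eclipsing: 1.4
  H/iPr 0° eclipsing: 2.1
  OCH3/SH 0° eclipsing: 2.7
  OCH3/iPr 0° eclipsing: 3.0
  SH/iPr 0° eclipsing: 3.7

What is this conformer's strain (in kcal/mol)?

5.8 kcal/mol

This conformer (eclipsed): iPr–H eclipsed, H–OCH3 eclipsed, CN–SH eclipsed; 2.1 + 1.7 + 2.0 = 5.8 kcal/mol.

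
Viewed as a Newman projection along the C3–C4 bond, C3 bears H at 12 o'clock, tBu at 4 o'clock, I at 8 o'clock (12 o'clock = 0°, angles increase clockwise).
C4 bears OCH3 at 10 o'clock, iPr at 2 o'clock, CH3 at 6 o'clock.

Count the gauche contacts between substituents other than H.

4

Non-H gauche pairs: tBu(120°)/iPr(60°); tBu(120°)/CH3(180°); I(240°)/OCH3(300°); I(240°)/CH3(180°) — 4 interactions.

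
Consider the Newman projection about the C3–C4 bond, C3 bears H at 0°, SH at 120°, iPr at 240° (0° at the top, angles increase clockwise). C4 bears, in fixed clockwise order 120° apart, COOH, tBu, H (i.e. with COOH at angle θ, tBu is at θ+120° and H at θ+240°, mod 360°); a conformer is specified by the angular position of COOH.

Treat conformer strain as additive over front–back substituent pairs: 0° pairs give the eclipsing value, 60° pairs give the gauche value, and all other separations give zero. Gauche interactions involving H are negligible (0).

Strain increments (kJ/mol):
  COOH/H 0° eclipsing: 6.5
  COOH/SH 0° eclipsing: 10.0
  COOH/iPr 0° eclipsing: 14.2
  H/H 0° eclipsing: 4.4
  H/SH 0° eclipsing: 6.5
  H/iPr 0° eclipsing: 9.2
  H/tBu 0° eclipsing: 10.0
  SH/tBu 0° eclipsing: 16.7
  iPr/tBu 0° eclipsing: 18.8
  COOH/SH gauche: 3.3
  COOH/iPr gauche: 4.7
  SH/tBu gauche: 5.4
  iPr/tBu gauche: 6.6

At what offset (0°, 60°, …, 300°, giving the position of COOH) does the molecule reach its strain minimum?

COOH at 0° (eclipsed): H(0°)/COOH(0°) eclipsed 6.5; SH(120°)/tBu(120°) eclipsed 16.7; iPr(240°)/H(240°) eclipsed 9.2 → 32.4 kJ/mol.
COOH at 60° (staggered): SH(120°)/COOH(60°) gauche 3.3; SH(120°)/tBu(180°) gauche 5.4; iPr(240°)/tBu(180°) gauche 6.6 → 15.3 kJ/mol.
COOH at 120° (eclipsed): H(0°)/H(0°) eclipsed 4.4; SH(120°)/COOH(120°) eclipsed 10.0; iPr(240°)/tBu(240°) eclipsed 18.8 → 33.2 kJ/mol.
COOH at 180° (staggered): SH(120°)/COOH(180°) gauche 3.3; iPr(240°)/COOH(180°) gauche 4.7; iPr(240°)/tBu(300°) gauche 6.6 → 14.6 kJ/mol.
COOH at 240° (eclipsed): H(0°)/tBu(0°) eclipsed 10.0; SH(120°)/H(120°) eclipsed 6.5; iPr(240°)/COOH(240°) eclipsed 14.2 → 30.7 kJ/mol.
COOH at 300° (staggered): SH(120°)/tBu(60°) gauche 5.4; iPr(240°)/COOH(300°) gauche 4.7 → 10.1 kJ/mol.
The minimum (10.1 kJ/mol) occurs with COOH at 300°.

300°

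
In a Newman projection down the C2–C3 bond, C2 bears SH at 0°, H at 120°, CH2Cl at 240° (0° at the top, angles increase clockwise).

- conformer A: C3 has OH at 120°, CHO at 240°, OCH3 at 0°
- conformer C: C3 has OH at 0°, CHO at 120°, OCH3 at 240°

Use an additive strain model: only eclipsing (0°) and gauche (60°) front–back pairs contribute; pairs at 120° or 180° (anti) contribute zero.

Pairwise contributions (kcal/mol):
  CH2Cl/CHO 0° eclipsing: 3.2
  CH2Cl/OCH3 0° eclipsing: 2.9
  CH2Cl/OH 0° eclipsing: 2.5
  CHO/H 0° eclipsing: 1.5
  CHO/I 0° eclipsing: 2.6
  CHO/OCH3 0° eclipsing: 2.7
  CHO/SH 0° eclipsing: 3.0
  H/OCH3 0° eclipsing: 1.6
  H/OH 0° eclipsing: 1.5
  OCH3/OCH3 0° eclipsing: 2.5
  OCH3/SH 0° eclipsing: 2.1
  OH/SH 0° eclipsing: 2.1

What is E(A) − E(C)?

A is eclipsed. SH at 0° is eclipsed with OCH3 at 0° (2.1); H at 120° is eclipsed with OH at 120° (1.5); CH2Cl at 240° is eclipsed with CHO at 240° (3.2). Total 6.8 kcal/mol.
C is eclipsed. SH at 0° is eclipsed with OH at 0° (2.1); H at 120° is eclipsed with CHO at 120° (1.5); CH2Cl at 240° is eclipsed with OCH3 at 240° (2.9). Total 6.5 kcal/mol.
E(A) − E(C) = 6.8 − 6.5 = +0.3 kcal/mol.

+0.3 kcal/mol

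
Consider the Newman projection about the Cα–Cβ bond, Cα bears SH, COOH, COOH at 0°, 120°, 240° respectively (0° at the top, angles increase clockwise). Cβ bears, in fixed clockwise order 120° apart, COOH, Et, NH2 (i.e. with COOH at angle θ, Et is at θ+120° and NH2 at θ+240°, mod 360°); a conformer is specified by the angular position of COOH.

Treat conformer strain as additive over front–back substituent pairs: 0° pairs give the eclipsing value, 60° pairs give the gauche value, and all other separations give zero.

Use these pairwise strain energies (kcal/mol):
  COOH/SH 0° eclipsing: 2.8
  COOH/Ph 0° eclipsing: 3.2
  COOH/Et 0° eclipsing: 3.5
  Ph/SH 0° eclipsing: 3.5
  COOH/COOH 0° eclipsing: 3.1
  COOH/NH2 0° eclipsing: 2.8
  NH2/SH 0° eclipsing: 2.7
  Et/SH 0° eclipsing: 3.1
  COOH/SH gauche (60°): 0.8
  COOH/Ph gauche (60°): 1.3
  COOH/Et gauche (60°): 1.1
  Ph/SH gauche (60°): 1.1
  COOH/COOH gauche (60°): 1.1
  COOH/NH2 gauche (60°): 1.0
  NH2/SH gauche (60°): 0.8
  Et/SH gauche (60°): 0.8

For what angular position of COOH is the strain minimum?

300°

COOH at 0° is eclipsed. SH at 0° is eclipsed with COOH at 0° (2.8); COOH at 120° is eclipsed with Et at 120° (3.5); COOH at 240° is eclipsed with NH2 at 240° (2.8). Total 9.1 kcal/mol.
COOH at 60° is staggered. SH at 0° is gauche with COOH at 60° (0.8); SH at 0° is gauche with NH2 at 300° (0.8); COOH at 120° is gauche with COOH at 60° (1.1); COOH at 120° is gauche with Et at 180° (1.1); COOH at 240° is gauche with Et at 180° (1.1); COOH at 240° is gauche with NH2 at 300° (1.0). Total 5.9 kcal/mol.
COOH at 120° is eclipsed. SH at 0° is eclipsed with NH2 at 0° (2.7); COOH at 120° is eclipsed with COOH at 120° (3.1); COOH at 240° is eclipsed with Et at 240° (3.5). Total 9.3 kcal/mol.
COOH at 180° is staggered. SH at 0° is gauche with Et at 300° (0.8); SH at 0° is gauche with NH2 at 60° (0.8); COOH at 120° is gauche with COOH at 180° (1.1); COOH at 120° is gauche with NH2 at 60° (1.0); COOH at 240° is gauche with COOH at 180° (1.1); COOH at 240° is gauche with Et at 300° (1.1). Total 5.9 kcal/mol.
COOH at 240° is eclipsed. SH at 0° is eclipsed with Et at 0° (3.1); COOH at 120° is eclipsed with NH2 at 120° (2.8); COOH at 240° is eclipsed with COOH at 240° (3.1). Total 9.0 kcal/mol.
COOH at 300° is staggered. SH at 0° is gauche with COOH at 300° (0.8); SH at 0° is gauche with Et at 60° (0.8); COOH at 120° is gauche with Et at 60° (1.1); COOH at 120° is gauche with NH2 at 180° (1.0); COOH at 240° is gauche with COOH at 300° (1.1); COOH at 240° is gauche with NH2 at 180° (1.0). Total 5.8 kcal/mol.
The minimum (5.8 kcal/mol) occurs with COOH at 300°.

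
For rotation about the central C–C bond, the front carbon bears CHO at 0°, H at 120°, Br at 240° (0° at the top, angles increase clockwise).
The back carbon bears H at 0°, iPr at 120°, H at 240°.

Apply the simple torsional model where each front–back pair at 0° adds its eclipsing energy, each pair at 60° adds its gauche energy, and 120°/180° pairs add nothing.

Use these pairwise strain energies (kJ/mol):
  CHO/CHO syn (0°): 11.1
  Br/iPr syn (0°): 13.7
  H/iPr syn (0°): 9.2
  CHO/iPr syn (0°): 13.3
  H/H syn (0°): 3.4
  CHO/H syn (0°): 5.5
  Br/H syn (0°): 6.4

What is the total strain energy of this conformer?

21.1 kJ/mol

This conformer (eclipsed): CHO–H eclipsed, H–iPr eclipsed, Br–H eclipsed; 5.5 + 9.2 + 6.4 = 21.1 kJ/mol.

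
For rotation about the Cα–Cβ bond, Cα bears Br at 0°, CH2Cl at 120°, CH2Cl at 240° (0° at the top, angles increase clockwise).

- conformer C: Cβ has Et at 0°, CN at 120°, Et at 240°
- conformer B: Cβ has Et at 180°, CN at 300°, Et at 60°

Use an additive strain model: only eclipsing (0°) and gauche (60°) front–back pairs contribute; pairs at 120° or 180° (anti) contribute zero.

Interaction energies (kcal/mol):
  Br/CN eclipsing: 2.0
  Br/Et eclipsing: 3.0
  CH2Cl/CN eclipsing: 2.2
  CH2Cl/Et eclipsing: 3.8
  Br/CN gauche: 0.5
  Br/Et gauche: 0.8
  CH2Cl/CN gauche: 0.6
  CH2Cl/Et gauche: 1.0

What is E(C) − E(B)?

+4.1 kcal/mol

C (eclipsed): Br–Et eclipsed, CH2Cl–CN eclipsed, CH2Cl–Et eclipsed; 3.0 + 2.2 + 3.8 = 9.0 kcal/mol.
B (staggered): Br–CN gauche, Br–Et gauche, CH2Cl–Et gauche, CH2Cl–Et gauche, CH2Cl–Et gauche, CH2Cl–CN gauche; 0.5 + 0.8 + 1.0 + 1.0 + 1.0 + 0.6 = 4.9 kcal/mol.
E(C) − E(B) = 9.0 − 4.9 = +4.1 kcal/mol.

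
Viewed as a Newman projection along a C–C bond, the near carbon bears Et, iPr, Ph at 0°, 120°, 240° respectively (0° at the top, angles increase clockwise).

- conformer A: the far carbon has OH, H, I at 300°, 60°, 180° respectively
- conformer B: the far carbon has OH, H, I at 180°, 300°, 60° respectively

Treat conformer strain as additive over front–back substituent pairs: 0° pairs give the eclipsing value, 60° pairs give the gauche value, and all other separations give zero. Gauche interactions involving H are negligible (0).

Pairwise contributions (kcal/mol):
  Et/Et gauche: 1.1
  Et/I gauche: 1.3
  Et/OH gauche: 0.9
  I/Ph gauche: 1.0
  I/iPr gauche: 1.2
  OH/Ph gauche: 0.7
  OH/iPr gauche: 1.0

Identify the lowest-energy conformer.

A (staggered): Et(0°)/OH(300°) gauche 0.9; iPr(120°)/I(180°) gauche 1.2; Ph(240°)/OH(300°) gauche 0.7; Ph(240°)/I(180°) gauche 1.0 → 3.8 kcal/mol.
B (staggered): Et(0°)/I(60°) gauche 1.3; iPr(120°)/OH(180°) gauche 1.0; iPr(120°)/I(60°) gauche 1.2; Ph(240°)/OH(180°) gauche 0.7 → 4.2 kcal/mol.
A has the lowest total (3.8 kcal/mol).

A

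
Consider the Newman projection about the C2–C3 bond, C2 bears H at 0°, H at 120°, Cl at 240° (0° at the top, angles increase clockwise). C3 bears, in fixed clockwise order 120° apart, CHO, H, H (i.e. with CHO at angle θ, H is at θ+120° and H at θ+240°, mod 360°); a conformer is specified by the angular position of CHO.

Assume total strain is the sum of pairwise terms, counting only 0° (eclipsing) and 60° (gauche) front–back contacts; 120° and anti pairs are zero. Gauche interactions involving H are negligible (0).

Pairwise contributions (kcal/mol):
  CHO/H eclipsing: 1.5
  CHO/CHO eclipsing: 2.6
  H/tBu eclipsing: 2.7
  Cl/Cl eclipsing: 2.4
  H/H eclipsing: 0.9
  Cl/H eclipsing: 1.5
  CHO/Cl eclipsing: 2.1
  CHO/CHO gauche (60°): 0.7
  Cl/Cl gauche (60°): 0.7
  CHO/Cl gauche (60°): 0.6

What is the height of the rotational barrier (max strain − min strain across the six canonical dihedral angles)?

3.9 kcal/mol

CHO at 0° (eclipsed): H–CHO eclipsed, H–H eclipsed, Cl–H eclipsed; 1.5 + 0.9 + 1.5 = 3.9 kcal/mol.
CHO at 60° (staggered): no non-H gauche contacts → 0.0 kcal/mol.
CHO at 120° (eclipsed): H–H eclipsed, H–CHO eclipsed, Cl–H eclipsed; 0.9 + 1.5 + 1.5 = 3.9 kcal/mol.
CHO at 180° (staggered): Cl–CHO gauche; 0.6 = 0.6 kcal/mol.
CHO at 240° (eclipsed): H–H eclipsed, H–H eclipsed, Cl–CHO eclipsed; 0.9 + 0.9 + 2.1 = 3.9 kcal/mol.
CHO at 300° (staggered): Cl–CHO gauche; 0.6 = 0.6 kcal/mol.
Max at 0° (3.9 kcal/mol), min at 60° (0.0 kcal/mol); barrier = 3.9 kcal/mol.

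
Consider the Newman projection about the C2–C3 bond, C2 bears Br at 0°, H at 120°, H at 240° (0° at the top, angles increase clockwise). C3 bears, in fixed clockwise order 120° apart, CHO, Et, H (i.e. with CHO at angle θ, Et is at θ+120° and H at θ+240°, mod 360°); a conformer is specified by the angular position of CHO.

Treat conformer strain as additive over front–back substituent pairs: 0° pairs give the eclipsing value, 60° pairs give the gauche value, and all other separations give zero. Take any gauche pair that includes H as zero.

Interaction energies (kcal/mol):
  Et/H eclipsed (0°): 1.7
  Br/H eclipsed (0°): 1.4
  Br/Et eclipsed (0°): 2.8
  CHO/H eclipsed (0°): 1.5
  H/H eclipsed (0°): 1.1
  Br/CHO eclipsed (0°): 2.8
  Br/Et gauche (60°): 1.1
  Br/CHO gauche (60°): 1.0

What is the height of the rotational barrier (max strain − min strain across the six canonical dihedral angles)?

4.6 kcal/mol

CHO at 0° is eclipsed. Br at 0° is eclipsed with CHO at 0° (2.8); H at 120° is eclipsed with Et at 120° (1.7); H at 240° is eclipsed with H at 240° (1.1). Total 5.6 kcal/mol.
CHO at 60° is staggered. Br at 0° is gauche with CHO at 60° (1.0). Total 1.0 kcal/mol.
CHO at 120° is eclipsed. Br at 0° is eclipsed with H at 0° (1.4); H at 120° is eclipsed with CHO at 120° (1.5); H at 240° is eclipsed with Et at 240° (1.7). Total 4.6 kcal/mol.
CHO at 180° is staggered. Br at 0° is gauche with Et at 300° (1.1). Total 1.1 kcal/mol.
CHO at 240° is eclipsed. Br at 0° is eclipsed with Et at 0° (2.8); H at 120° is eclipsed with H at 120° (1.1); H at 240° is eclipsed with CHO at 240° (1.5). Total 5.4 kcal/mol.
CHO at 300° is staggered. Br at 0° is gauche with CHO at 300° (1.0); Br at 0° is gauche with Et at 60° (1.1). Total 2.1 kcal/mol.
Max at 0° (5.6 kcal/mol), min at 60° (1.0 kcal/mol); barrier = 4.6 kcal/mol.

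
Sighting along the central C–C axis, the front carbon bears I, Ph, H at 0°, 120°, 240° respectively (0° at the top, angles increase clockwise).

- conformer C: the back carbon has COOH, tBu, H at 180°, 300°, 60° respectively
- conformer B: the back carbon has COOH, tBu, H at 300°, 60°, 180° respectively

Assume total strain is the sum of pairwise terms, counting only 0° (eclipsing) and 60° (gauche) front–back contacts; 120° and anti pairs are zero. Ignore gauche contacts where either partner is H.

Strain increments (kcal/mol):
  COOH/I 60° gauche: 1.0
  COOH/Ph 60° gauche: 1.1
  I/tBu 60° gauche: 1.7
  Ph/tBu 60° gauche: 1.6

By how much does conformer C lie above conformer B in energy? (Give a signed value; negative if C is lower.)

C (staggered): I(0°)/tBu(300°) gauche 1.7; Ph(120°)/COOH(180°) gauche 1.1 → 2.8 kcal/mol.
B (staggered): I(0°)/COOH(300°) gauche 1.0; I(0°)/tBu(60°) gauche 1.7; Ph(120°)/tBu(60°) gauche 1.6 → 4.3 kcal/mol.
E(C) − E(B) = 2.8 − 4.3 = -1.5 kcal/mol.

-1.5 kcal/mol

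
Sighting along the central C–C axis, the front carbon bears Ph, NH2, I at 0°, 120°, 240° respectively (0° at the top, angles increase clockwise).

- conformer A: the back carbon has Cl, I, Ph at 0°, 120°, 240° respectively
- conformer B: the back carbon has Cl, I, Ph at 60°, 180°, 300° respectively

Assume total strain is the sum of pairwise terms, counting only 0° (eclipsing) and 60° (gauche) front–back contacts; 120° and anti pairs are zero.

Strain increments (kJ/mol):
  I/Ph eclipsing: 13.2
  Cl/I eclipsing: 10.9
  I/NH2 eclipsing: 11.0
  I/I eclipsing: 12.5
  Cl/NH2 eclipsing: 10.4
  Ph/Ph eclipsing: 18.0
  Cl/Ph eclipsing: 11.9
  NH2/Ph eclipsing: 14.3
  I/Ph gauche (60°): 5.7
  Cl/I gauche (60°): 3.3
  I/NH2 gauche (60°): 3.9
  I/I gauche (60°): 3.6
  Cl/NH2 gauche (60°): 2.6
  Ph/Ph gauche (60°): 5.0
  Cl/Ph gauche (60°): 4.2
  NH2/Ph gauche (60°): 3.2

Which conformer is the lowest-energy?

B

A (eclipsed): Ph(0°)/Cl(0°) eclipsed 11.9; NH2(120°)/I(120°) eclipsed 11.0; I(240°)/Ph(240°) eclipsed 13.2 → 36.1 kJ/mol.
B (staggered): Ph(0°)/Cl(60°) gauche 4.2; Ph(0°)/Ph(300°) gauche 5.0; NH2(120°)/Cl(60°) gauche 2.6; NH2(120°)/I(180°) gauche 3.9; I(240°)/I(180°) gauche 3.6; I(240°)/Ph(300°) gauche 5.7 → 25.0 kJ/mol.
B has the lowest total (25.0 kJ/mol).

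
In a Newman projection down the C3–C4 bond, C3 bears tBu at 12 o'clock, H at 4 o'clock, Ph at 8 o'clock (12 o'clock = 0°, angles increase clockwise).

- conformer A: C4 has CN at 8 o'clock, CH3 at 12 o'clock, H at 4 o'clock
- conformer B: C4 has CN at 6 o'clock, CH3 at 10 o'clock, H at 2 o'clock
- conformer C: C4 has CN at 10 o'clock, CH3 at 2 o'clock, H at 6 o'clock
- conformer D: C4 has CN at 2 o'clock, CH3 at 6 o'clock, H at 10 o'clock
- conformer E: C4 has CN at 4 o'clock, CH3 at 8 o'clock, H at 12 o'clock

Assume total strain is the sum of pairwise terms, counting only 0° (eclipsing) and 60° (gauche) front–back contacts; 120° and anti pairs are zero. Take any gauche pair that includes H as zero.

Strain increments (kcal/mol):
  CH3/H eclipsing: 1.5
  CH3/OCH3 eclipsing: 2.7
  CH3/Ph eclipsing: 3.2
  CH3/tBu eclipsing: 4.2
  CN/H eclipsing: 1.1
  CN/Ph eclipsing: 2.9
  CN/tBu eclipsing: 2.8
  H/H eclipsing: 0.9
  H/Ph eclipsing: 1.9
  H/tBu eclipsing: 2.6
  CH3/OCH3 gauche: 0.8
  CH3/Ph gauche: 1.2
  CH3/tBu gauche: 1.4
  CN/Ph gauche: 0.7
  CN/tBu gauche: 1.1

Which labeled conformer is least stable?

A

A (eclipsed): tBu(0°)/CH3(0°) eclipsed 4.2; H(120°)/H(120°) eclipsed 0.9; Ph(240°)/CN(240°) eclipsed 2.9 → 8.0 kcal/mol.
B (staggered): tBu(0°)/CH3(300°) gauche 1.4; Ph(240°)/CN(180°) gauche 0.7; Ph(240°)/CH3(300°) gauche 1.2 → 3.3 kcal/mol.
C (staggered): tBu(0°)/CN(300°) gauche 1.1; tBu(0°)/CH3(60°) gauche 1.4; Ph(240°)/CN(300°) gauche 0.7 → 3.2 kcal/mol.
D (staggered): tBu(0°)/CN(60°) gauche 1.1; Ph(240°)/CH3(180°) gauche 1.2 → 2.3 kcal/mol.
E (eclipsed): tBu(0°)/H(0°) eclipsed 2.6; H(120°)/CN(120°) eclipsed 1.1; Ph(240°)/CH3(240°) eclipsed 3.2 → 6.9 kcal/mol.
A has the highest total (8.0 kcal/mol).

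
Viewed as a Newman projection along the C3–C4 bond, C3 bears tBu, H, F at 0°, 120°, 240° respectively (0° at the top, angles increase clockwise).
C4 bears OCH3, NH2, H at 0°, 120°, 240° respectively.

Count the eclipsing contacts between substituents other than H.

Non-H eclipsing pairs: tBu(0°)/OCH3(0°) — 1 interaction.

1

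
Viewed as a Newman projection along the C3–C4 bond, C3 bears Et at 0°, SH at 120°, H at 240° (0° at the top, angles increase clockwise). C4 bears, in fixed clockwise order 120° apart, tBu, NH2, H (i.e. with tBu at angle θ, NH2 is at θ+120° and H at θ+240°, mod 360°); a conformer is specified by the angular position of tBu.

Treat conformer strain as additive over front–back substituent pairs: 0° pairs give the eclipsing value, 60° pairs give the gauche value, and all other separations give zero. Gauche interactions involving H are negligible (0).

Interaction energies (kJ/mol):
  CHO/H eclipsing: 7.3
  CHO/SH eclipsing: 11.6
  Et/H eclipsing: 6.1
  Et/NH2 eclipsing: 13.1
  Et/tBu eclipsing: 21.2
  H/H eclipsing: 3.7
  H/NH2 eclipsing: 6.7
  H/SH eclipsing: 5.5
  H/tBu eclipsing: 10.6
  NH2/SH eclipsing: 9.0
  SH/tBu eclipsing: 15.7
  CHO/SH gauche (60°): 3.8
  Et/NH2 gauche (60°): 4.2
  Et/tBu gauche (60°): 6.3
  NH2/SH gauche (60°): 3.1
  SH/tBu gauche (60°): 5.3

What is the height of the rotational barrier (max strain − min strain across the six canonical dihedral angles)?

24.4 kJ/mol

tBu at 0° (eclipsed): Et–tBu eclipsed, SH–NH2 eclipsed, H–H eclipsed; 21.2 + 9.0 + 3.7 = 33.9 kJ/mol.
tBu at 60° (staggered): Et–tBu gauche, SH–tBu gauche, SH–NH2 gauche; 6.3 + 5.3 + 3.1 = 14.7 kJ/mol.
tBu at 120° (eclipsed): Et–H eclipsed, SH–tBu eclipsed, H–NH2 eclipsed; 6.1 + 15.7 + 6.7 = 28.5 kJ/mol.
tBu at 180° (staggered): Et–NH2 gauche, SH–tBu gauche; 4.2 + 5.3 = 9.5 kJ/mol.
tBu at 240° (eclipsed): Et–NH2 eclipsed, SH–H eclipsed, H–tBu eclipsed; 13.1 + 5.5 + 10.6 = 29.2 kJ/mol.
tBu at 300° (staggered): Et–tBu gauche, Et–NH2 gauche, SH–NH2 gauche; 6.3 + 4.2 + 3.1 = 13.6 kJ/mol.
Max at 0° (33.9 kJ/mol), min at 180° (9.5 kJ/mol); barrier = 24.4 kJ/mol.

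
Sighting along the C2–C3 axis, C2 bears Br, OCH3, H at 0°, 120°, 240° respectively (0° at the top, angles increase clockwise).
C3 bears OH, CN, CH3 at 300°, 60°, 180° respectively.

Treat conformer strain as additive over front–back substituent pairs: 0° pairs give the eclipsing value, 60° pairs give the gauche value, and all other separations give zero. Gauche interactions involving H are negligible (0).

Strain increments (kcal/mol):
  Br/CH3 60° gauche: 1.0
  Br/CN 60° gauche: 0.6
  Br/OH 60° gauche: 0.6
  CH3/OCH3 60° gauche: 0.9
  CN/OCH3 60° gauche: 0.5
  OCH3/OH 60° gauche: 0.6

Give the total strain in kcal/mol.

This conformer (staggered): Br(0°)/OH(300°) gauche 0.6; Br(0°)/CN(60°) gauche 0.6; OCH3(120°)/CN(60°) gauche 0.5; OCH3(120°)/CH3(180°) gauche 0.9 → 2.6 kcal/mol.

2.6 kcal/mol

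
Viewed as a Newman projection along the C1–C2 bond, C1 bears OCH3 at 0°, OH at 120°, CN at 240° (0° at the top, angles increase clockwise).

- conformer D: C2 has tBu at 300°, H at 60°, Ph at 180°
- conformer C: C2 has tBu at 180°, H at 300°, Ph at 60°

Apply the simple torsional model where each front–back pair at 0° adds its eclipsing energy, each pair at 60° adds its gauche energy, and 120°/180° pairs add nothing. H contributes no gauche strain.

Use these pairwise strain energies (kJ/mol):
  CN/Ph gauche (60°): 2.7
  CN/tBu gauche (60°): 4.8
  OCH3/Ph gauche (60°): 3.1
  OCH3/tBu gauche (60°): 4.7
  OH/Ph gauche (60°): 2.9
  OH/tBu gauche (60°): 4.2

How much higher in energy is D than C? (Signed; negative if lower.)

D (staggered): OCH3(0°)/tBu(300°) gauche 4.7; OH(120°)/Ph(180°) gauche 2.9; CN(240°)/tBu(300°) gauche 4.8; CN(240°)/Ph(180°) gauche 2.7 → 15.1 kJ/mol.
C (staggered): OCH3(0°)/Ph(60°) gauche 3.1; OH(120°)/tBu(180°) gauche 4.2; OH(120°)/Ph(60°) gauche 2.9; CN(240°)/tBu(180°) gauche 4.8 → 15.0 kJ/mol.
E(D) − E(C) = 15.1 − 15.0 = +0.1 kJ/mol.

+0.1 kJ/mol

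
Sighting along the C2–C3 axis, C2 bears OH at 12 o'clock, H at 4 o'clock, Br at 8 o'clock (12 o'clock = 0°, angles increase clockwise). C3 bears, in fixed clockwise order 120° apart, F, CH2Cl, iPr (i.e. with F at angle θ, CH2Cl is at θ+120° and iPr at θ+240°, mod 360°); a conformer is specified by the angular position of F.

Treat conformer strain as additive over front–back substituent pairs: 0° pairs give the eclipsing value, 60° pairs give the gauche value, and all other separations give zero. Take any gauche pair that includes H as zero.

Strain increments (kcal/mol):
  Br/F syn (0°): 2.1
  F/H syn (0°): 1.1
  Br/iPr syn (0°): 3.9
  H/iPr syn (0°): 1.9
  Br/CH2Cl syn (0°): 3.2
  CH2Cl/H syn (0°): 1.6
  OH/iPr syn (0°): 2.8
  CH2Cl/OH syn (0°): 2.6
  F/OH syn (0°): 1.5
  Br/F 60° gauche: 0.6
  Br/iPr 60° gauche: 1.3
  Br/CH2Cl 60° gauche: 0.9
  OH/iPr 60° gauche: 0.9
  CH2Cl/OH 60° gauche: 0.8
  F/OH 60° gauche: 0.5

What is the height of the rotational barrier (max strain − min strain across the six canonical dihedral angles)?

F at 0° is eclipsed. OH at 0° is eclipsed with F at 0° (1.5); H at 120° is eclipsed with CH2Cl at 120° (1.6); Br at 240° is eclipsed with iPr at 240° (3.9). Total 7.0 kcal/mol.
F at 60° is staggered. OH at 0° is gauche with F at 60° (0.5); OH at 0° is gauche with iPr at 300° (0.9); Br at 240° is gauche with CH2Cl at 180° (0.9); Br at 240° is gauche with iPr at 300° (1.3). Total 3.6 kcal/mol.
F at 120° is eclipsed. OH at 0° is eclipsed with iPr at 0° (2.8); H at 120° is eclipsed with F at 120° (1.1); Br at 240° is eclipsed with CH2Cl at 240° (3.2). Total 7.1 kcal/mol.
F at 180° is staggered. OH at 0° is gauche with CH2Cl at 300° (0.8); OH at 0° is gauche with iPr at 60° (0.9); Br at 240° is gauche with F at 180° (0.6); Br at 240° is gauche with CH2Cl at 300° (0.9). Total 3.2 kcal/mol.
F at 240° is eclipsed. OH at 0° is eclipsed with CH2Cl at 0° (2.6); H at 120° is eclipsed with iPr at 120° (1.9); Br at 240° is eclipsed with F at 240° (2.1). Total 6.6 kcal/mol.
F at 300° is staggered. OH at 0° is gauche with F at 300° (0.5); OH at 0° is gauche with CH2Cl at 60° (0.8); Br at 240° is gauche with F at 300° (0.6); Br at 240° is gauche with iPr at 180° (1.3). Total 3.2 kcal/mol.
Max at 120° (7.1 kcal/mol), min at 180° (3.2 kcal/mol); barrier = 3.9 kcal/mol.

3.9 kcal/mol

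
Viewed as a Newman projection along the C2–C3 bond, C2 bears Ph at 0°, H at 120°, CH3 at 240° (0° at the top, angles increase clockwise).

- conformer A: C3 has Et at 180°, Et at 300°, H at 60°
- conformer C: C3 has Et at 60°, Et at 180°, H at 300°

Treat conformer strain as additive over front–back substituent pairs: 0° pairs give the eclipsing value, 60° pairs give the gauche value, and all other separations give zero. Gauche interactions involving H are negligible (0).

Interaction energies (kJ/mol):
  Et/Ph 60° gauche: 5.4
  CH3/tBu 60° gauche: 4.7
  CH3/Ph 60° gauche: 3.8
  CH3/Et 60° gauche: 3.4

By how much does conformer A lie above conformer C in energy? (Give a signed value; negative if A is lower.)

+3.4 kJ/mol

A (staggered): Ph(0°)/Et(300°) gauche 5.4; CH3(240°)/Et(180°) gauche 3.4; CH3(240°)/Et(300°) gauche 3.4 → 12.2 kJ/mol.
C (staggered): Ph(0°)/Et(60°) gauche 5.4; CH3(240°)/Et(180°) gauche 3.4 → 8.8 kJ/mol.
E(A) − E(C) = 12.2 − 8.8 = +3.4 kJ/mol.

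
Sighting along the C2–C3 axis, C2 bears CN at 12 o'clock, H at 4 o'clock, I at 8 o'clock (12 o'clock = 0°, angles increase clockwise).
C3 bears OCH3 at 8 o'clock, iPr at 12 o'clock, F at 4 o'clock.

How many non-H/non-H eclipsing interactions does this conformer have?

2

Non-H eclipsing pairs: CN(0°)/iPr(0°); I(240°)/OCH3(240°) — 2 interactions.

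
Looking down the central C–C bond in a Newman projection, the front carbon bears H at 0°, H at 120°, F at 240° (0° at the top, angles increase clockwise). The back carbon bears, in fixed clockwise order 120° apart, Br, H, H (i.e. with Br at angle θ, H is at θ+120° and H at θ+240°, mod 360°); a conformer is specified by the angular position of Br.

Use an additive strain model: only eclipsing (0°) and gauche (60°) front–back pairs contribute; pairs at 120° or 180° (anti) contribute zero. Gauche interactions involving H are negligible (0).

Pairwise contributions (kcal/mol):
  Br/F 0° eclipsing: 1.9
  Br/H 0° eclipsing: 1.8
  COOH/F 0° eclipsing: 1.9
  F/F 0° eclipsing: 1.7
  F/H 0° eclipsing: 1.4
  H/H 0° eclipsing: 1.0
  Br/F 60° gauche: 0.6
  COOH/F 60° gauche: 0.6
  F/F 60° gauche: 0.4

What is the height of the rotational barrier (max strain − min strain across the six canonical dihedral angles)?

Br at 0° (eclipsed): H(0°)/Br(0°) eclipsed 1.8; H(120°)/H(120°) eclipsed 1.0; F(240°)/H(240°) eclipsed 1.4 → 4.2 kcal/mol.
Br at 60° (staggered): no non-H gauche contacts → 0.0 kcal/mol.
Br at 120° (eclipsed): H(0°)/H(0°) eclipsed 1.0; H(120°)/Br(120°) eclipsed 1.8; F(240°)/H(240°) eclipsed 1.4 → 4.2 kcal/mol.
Br at 180° (staggered): F(240°)/Br(180°) gauche 0.6 → 0.6 kcal/mol.
Br at 240° (eclipsed): H(0°)/H(0°) eclipsed 1.0; H(120°)/H(120°) eclipsed 1.0; F(240°)/Br(240°) eclipsed 1.9 → 3.9 kcal/mol.
Br at 300° (staggered): F(240°)/Br(300°) gauche 0.6 → 0.6 kcal/mol.
Max at 0° (4.2 kcal/mol), min at 60° (0.0 kcal/mol); barrier = 4.2 kcal/mol.

4.2 kcal/mol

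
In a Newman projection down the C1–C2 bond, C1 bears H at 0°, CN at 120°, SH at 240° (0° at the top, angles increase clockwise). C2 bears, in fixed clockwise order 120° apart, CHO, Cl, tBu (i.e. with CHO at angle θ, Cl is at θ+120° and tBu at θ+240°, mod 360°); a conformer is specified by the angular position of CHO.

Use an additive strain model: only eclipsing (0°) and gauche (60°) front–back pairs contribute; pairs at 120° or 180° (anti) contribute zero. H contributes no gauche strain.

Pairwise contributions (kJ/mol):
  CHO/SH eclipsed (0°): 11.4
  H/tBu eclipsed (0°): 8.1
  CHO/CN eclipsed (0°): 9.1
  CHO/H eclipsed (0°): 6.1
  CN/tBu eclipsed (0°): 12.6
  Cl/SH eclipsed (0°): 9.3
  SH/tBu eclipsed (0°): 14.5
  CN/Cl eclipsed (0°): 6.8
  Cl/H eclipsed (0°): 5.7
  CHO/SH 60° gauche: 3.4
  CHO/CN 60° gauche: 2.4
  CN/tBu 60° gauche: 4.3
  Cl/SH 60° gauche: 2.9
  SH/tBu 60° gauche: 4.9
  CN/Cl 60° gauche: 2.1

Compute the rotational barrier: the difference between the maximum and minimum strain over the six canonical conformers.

17.4 kJ/mol

CHO at 0° (eclipsed): H(0°)/CHO(0°) eclipsed 6.1; CN(120°)/Cl(120°) eclipsed 6.8; SH(240°)/tBu(240°) eclipsed 14.5 → 27.4 kJ/mol.
CHO at 60° (staggered): CN(120°)/CHO(60°) gauche 2.4; CN(120°)/Cl(180°) gauche 2.1; SH(240°)/Cl(180°) gauche 2.9; SH(240°)/tBu(300°) gauche 4.9 → 12.3 kJ/mol.
CHO at 120° (eclipsed): H(0°)/tBu(0°) eclipsed 8.1; CN(120°)/CHO(120°) eclipsed 9.1; SH(240°)/Cl(240°) eclipsed 9.3 → 26.5 kJ/mol.
CHO at 180° (staggered): CN(120°)/CHO(180°) gauche 2.4; CN(120°)/tBu(60°) gauche 4.3; SH(240°)/CHO(180°) gauche 3.4; SH(240°)/Cl(300°) gauche 2.9 → 13.0 kJ/mol.
CHO at 240° (eclipsed): H(0°)/Cl(0°) eclipsed 5.7; CN(120°)/tBu(120°) eclipsed 12.6; SH(240°)/CHO(240°) eclipsed 11.4 → 29.7 kJ/mol.
CHO at 300° (staggered): CN(120°)/Cl(60°) gauche 2.1; CN(120°)/tBu(180°) gauche 4.3; SH(240°)/CHO(300°) gauche 3.4; SH(240°)/tBu(180°) gauche 4.9 → 14.7 kJ/mol.
Max at 240° (29.7 kJ/mol), min at 60° (12.3 kJ/mol); barrier = 17.4 kJ/mol.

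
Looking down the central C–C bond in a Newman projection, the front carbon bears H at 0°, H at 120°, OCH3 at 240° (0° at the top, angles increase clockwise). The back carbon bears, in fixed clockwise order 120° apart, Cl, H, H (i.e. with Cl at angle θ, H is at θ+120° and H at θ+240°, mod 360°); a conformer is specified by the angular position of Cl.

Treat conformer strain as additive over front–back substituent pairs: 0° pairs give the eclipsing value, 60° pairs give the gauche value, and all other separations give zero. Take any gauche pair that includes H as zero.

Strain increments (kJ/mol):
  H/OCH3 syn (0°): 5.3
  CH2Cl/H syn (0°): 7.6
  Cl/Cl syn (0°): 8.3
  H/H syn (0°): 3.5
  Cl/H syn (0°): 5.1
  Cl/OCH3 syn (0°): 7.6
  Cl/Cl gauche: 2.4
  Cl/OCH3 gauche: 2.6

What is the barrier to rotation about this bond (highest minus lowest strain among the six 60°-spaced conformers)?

Cl at 0° (eclipsed): H(0°)/Cl(0°) eclipsed 5.1; H(120°)/H(120°) eclipsed 3.5; OCH3(240°)/H(240°) eclipsed 5.3 → 13.9 kJ/mol.
Cl at 60° (staggered): no non-H gauche contacts → 0.0 kJ/mol.
Cl at 120° (eclipsed): H(0°)/H(0°) eclipsed 3.5; H(120°)/Cl(120°) eclipsed 5.1; OCH3(240°)/H(240°) eclipsed 5.3 → 13.9 kJ/mol.
Cl at 180° (staggered): OCH3(240°)/Cl(180°) gauche 2.6 → 2.6 kJ/mol.
Cl at 240° (eclipsed): H(0°)/H(0°) eclipsed 3.5; H(120°)/H(120°) eclipsed 3.5; OCH3(240°)/Cl(240°) eclipsed 7.6 → 14.6 kJ/mol.
Cl at 300° (staggered): OCH3(240°)/Cl(300°) gauche 2.6 → 2.6 kJ/mol.
Max at 240° (14.6 kJ/mol), min at 60° (0.0 kJ/mol); barrier = 14.6 kJ/mol.

14.6 kJ/mol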